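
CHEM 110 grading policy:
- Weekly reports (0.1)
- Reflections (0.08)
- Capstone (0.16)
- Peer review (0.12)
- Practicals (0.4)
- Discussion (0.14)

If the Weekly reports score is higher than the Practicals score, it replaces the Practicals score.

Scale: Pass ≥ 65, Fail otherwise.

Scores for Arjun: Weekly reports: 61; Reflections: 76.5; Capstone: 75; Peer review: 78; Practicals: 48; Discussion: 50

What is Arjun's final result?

Weekly reports (61) > Practicals (48), so Practicals counts as 61.
Weighted total:
  Weekly reports 61 × 0.1 = 6.1
  Reflections 76.5 × 0.08 = 6.12
  Capstone 75 × 0.16 = 12
  Peer review 78 × 0.12 = 9.36
  Practicals 61 × 0.4 = 24.4
  Discussion 50 × 0.14 = 7
Sum = 64.98
64.98 < 65 → Fail

Fail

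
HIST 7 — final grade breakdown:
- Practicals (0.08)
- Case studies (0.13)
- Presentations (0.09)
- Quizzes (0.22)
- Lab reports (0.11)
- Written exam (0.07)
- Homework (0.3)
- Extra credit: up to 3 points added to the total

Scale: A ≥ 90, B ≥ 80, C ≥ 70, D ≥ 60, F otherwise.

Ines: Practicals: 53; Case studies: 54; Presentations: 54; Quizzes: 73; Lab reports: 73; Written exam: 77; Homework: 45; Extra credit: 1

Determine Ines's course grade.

D

Weighted total:
  Practicals 53 × 0.08 = 4.24
  Case studies 54 × 0.13 = 7.02
  Presentations 54 × 0.09 = 4.86
  Quizzes 73 × 0.22 = 16.06
  Lab reports 73 × 0.11 = 8.03
  Written exam 77 × 0.07 = 5.39
  Homework 45 × 0.3 = 13.5
Sum = 59.1
Extra credit: 59.1 + 1 = 60.1
60.1 is ≥ 60 and < 70 → D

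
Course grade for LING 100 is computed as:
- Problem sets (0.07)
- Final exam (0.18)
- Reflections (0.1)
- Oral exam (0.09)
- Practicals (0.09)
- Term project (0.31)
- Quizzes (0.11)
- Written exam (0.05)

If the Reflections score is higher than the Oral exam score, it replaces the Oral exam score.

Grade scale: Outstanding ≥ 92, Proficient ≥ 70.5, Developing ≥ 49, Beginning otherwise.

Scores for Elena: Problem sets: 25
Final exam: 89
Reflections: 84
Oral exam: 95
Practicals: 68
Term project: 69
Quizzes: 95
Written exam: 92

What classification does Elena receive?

Reflections (84) ≤ Oral exam (95), so Oral exam stays at 95.
Weighted total:
  Problem sets 25 × 0.07 = 1.75
  Final exam 89 × 0.18 = 16.02
  Reflections 84 × 0.1 = 8.4
  Oral exam 95 × 0.09 = 8.55
  Practicals 68 × 0.09 = 6.12
  Term project 69 × 0.31 = 21.39
  Quizzes 95 × 0.11 = 10.45
  Written exam 92 × 0.05 = 4.6
Sum = 77.28
77.28 is ≥ 70.5 and < 92 → Proficient

Proficient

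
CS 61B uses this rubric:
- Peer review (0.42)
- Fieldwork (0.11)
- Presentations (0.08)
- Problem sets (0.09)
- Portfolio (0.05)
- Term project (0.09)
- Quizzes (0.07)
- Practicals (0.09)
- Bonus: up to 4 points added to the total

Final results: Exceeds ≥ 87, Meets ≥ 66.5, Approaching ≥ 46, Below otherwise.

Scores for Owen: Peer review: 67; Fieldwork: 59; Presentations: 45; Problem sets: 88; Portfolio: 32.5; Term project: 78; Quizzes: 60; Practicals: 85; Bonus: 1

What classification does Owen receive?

Meets

Weighted total:
  Peer review 67 × 0.42 = 28.14
  Fieldwork 59 × 0.11 = 6.49
  Presentations 45 × 0.08 = 3.6
  Problem sets 88 × 0.09 = 7.92
  Portfolio 32.5 × 0.05 = 1.625
  Term project 78 × 0.09 = 7.02
  Quizzes 60 × 0.07 = 4.2
  Practicals 85 × 0.09 = 7.65
Sum = 66.645
Bonus: 66.645 + 1 = 67.645
67.645 is ≥ 66.5 and < 87 → Meets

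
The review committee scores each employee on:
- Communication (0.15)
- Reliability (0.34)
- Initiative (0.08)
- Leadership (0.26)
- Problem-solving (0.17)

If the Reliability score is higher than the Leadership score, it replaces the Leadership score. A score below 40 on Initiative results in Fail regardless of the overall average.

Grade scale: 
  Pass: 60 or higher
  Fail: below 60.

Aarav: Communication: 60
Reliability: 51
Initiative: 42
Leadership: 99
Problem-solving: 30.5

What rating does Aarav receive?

Reliability (51) ≤ Leadership (99), so Leadership stays at 99.
Initiative score 42 ≥ 40: minimum met.
Weighted total:
  Communication 60 × 0.15 = 9
  Reliability 51 × 0.34 = 17.34
  Initiative 42 × 0.08 = 3.36
  Leadership 99 × 0.26 = 25.74
  Problem-solving 30.5 × 0.17 = 5.185
Sum = 60.625
60.625 ≥ 60 → Pass

Pass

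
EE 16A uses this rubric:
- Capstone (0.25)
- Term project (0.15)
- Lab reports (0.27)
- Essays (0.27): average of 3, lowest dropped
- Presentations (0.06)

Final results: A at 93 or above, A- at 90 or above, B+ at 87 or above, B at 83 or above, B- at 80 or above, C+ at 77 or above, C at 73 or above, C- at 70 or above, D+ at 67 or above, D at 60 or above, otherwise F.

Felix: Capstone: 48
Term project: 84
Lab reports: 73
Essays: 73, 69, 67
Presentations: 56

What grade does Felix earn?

D

Essays: drop 67 → average of remaining 2 = 142/2 = 71
Weighted total:
  Capstone 48 × 0.25 = 12
  Term project 84 × 0.15 = 12.6
  Lab reports 73 × 0.27 = 19.71
  Essays 71 × 0.27 = 19.17
  Presentations 56 × 0.06 = 3.36
Sum = 66.84
66.84 is ≥ 60 and < 67 → D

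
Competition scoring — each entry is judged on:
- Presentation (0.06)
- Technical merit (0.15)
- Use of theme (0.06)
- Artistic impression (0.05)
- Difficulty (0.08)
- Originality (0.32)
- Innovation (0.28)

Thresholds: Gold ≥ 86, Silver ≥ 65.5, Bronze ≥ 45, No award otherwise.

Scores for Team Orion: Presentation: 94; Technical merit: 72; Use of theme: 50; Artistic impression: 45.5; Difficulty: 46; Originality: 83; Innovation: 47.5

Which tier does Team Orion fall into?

Weighted total:
  Presentation 94 × 0.06 = 5.64
  Technical merit 72 × 0.15 = 10.8
  Use of theme 50 × 0.06 = 3
  Artistic impression 45.5 × 0.05 = 2.275
  Difficulty 46 × 0.08 = 3.68
  Originality 83 × 0.32 = 26.56
  Innovation 47.5 × 0.28 = 13.3
Sum = 65.255
65.255 is ≥ 45 and < 65.5 → Bronze

Bronze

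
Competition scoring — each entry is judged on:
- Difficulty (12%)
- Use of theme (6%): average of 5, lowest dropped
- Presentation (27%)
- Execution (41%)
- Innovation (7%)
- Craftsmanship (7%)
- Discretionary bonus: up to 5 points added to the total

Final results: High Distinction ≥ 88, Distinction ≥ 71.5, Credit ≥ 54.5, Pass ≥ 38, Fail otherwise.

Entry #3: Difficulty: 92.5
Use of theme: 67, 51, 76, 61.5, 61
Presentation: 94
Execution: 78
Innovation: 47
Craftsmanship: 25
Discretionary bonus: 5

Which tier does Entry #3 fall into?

Distinction

Use of theme: drop 51 → average of remaining 4 = 265.5/4 = 66.375
Weighted total:
  Difficulty 92.5 × 0.12 = 11.1
  Use of theme 66.375 × 0.06 = 3.9825
  Presentation 94 × 0.27 = 25.38
  Execution 78 × 0.41 = 31.98
  Innovation 47 × 0.07 = 3.29
  Craftsmanship 25 × 0.07 = 1.75
Sum = 77.4825
Discretionary bonus: 77.4825 + 5 = 82.4825
82.4825 is ≥ 71.5 and < 88 → Distinction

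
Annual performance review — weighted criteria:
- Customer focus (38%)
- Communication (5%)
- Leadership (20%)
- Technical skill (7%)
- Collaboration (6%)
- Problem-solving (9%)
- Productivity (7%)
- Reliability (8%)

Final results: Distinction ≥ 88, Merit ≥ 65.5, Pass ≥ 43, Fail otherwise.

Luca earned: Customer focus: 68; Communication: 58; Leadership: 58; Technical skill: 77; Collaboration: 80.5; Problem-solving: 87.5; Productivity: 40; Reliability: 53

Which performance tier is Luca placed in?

Pass

Weighted total:
  Customer focus 68 × 0.38 = 25.84
  Communication 58 × 0.05 = 2.9
  Leadership 58 × 0.2 = 11.6
  Technical skill 77 × 0.07 = 5.39
  Collaboration 80.5 × 0.06 = 4.83
  Problem-solving 87.5 × 0.09 = 7.875
  Productivity 40 × 0.07 = 2.8
  Reliability 53 × 0.08 = 4.24
Sum = 65.475
65.475 is ≥ 43 and < 65.5 → Pass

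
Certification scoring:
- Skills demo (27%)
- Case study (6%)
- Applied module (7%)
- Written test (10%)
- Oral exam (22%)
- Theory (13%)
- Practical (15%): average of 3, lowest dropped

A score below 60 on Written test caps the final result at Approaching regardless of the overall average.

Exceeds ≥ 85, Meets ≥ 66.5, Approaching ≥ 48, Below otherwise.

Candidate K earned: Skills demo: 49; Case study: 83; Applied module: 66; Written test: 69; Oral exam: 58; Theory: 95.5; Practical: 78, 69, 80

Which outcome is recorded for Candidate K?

Meets

Practical: drop 69 → average of remaining 2 = 158/2 = 79
Written test score 69 ≥ 60: minimum met.
Weighted total:
  Skills demo 49 × 0.27 = 13.23
  Case study 83 × 0.06 = 4.98
  Applied module 66 × 0.07 = 4.62
  Written test 69 × 0.1 = 6.9
  Oral exam 58 × 0.22 = 12.76
  Theory 95.5 × 0.13 = 12.415
  Practical 79 × 0.15 = 11.85
Sum = 66.755
66.755 is ≥ 66.5 and < 85 → Meets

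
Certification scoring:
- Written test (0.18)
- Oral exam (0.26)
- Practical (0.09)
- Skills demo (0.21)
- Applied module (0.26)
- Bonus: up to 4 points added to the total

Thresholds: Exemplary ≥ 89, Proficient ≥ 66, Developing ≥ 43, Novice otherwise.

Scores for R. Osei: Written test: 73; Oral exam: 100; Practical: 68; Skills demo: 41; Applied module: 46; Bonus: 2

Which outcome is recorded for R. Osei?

Proficient

Weighted total:
  Written test 73 × 0.18 = 13.14
  Oral exam 100 × 0.26 = 26
  Practical 68 × 0.09 = 6.12
  Skills demo 41 × 0.21 = 8.61
  Applied module 46 × 0.26 = 11.96
Sum = 65.83
Bonus: 65.83 + 2 = 67.83
67.83 is ≥ 66 and < 89 → Proficient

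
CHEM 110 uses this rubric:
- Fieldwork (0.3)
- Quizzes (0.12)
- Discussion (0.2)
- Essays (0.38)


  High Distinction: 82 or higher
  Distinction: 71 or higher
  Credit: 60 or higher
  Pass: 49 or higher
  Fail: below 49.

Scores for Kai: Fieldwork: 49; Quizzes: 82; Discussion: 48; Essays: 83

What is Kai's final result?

Weighted total:
  Fieldwork 49 × 0.3 = 14.7
  Quizzes 82 × 0.12 = 9.84
  Discussion 48 × 0.2 = 9.6
  Essays 83 × 0.38 = 31.54
Sum = 65.68
65.68 is ≥ 60 and < 71 → Credit

Credit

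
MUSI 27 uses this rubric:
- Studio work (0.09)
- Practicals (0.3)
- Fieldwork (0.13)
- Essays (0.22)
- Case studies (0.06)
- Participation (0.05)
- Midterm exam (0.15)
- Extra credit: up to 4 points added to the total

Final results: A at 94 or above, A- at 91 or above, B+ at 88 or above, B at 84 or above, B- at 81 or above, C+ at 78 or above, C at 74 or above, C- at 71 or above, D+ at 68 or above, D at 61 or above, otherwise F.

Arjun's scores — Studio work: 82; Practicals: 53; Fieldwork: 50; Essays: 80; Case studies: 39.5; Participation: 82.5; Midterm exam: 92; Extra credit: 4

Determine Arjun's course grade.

C-

Weighted total:
  Studio work 82 × 0.09 = 7.38
  Practicals 53 × 0.3 = 15.9
  Fieldwork 50 × 0.13 = 6.5
  Essays 80 × 0.22 = 17.6
  Case studies 39.5 × 0.06 = 2.37
  Participation 82.5 × 0.05 = 4.125
  Midterm exam 92 × 0.15 = 13.8
Sum = 67.675
Extra credit: 67.675 + 4 = 71.675
71.675 is ≥ 71 and < 74 → C-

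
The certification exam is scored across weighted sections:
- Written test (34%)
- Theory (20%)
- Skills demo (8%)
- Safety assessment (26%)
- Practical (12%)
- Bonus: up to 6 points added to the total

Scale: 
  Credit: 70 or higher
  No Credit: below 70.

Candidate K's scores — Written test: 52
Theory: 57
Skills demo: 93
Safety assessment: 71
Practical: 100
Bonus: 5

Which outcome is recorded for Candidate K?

Weighted total:
  Written test 52 × 0.34 = 17.68
  Theory 57 × 0.2 = 11.4
  Skills demo 93 × 0.08 = 7.44
  Safety assessment 71 × 0.26 = 18.46
  Practical 100 × 0.12 = 12
Sum = 66.98
Bonus: 66.98 + 5 = 71.98
71.98 ≥ 70 → Credit

Credit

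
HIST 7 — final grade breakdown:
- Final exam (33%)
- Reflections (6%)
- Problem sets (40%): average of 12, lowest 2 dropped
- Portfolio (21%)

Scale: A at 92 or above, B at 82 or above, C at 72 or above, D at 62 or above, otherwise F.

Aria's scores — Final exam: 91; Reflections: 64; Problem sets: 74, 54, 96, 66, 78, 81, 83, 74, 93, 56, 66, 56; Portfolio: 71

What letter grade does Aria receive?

Problem sets: drop 54, 56 → average of remaining 10 = 767/10 = 76.7
Weighted total:
  Final exam 91 × 0.33 = 30.03
  Reflections 64 × 0.06 = 3.84
  Problem sets 76.7 × 0.4 = 30.68
  Portfolio 71 × 0.21 = 14.91
Sum = 79.46
79.46 is ≥ 72 and < 82 → C

C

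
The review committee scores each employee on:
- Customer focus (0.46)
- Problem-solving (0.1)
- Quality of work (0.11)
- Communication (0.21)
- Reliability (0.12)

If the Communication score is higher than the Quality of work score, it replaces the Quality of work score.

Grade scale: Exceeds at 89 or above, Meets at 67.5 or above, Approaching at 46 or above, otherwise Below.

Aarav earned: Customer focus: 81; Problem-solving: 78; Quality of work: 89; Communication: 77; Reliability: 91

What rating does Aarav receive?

Communication (77) ≤ Quality of work (89), so Quality of work stays at 89.
Weighted total:
  Customer focus 81 × 0.46 = 37.26
  Problem-solving 78 × 0.1 = 7.8
  Quality of work 89 × 0.11 = 9.79
  Communication 77 × 0.21 = 16.17
  Reliability 91 × 0.12 = 10.92
Sum = 81.94
81.94 is ≥ 67.5 and < 89 → Meets

Meets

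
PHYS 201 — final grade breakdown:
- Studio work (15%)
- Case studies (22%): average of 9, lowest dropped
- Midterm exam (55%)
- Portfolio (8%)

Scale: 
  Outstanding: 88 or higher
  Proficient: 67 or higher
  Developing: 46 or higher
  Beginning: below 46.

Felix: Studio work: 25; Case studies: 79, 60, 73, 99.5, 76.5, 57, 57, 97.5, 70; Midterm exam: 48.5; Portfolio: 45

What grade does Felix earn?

Developing

Case studies: drop 57 → average of remaining 8 = 612.5/8 = 76.5625
Weighted total:
  Studio work 25 × 0.15 = 3.75
  Case studies 76.5625 × 0.22 = 16.84375
  Midterm exam 48.5 × 0.55 = 26.675
  Portfolio 45 × 0.08 = 3.6
Sum = 50.86875
50.86875 is ≥ 46 and < 67 → Developing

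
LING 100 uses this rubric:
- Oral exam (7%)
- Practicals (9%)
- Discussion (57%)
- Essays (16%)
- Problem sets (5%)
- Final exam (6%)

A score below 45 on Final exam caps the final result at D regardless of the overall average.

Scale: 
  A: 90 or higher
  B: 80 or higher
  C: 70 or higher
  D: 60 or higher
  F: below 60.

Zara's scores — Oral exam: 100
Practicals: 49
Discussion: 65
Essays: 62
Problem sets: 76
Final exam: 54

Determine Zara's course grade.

Final exam score 54 ≥ 45: minimum met.
Weighted total:
  Oral exam 100 × 0.07 = 7
  Practicals 49 × 0.09 = 4.41
  Discussion 65 × 0.57 = 37.05
  Essays 62 × 0.16 = 9.92
  Problem sets 76 × 0.05 = 3.8
  Final exam 54 × 0.06 = 3.24
Sum = 65.42
65.42 is ≥ 60 and < 70 → D

D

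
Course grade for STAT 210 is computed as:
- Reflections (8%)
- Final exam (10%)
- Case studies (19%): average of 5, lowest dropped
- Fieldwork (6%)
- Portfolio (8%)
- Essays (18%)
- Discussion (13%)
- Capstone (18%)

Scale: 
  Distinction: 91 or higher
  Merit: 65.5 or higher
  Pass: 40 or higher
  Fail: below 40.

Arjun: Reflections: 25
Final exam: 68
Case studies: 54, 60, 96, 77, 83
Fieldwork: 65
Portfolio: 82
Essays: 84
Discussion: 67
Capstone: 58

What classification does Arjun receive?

Merit

Case studies: drop 54 → average of remaining 4 = 316/4 = 79
Weighted total:
  Reflections 25 × 0.08 = 2
  Final exam 68 × 0.1 = 6.8
  Case studies 79 × 0.19 = 15.01
  Fieldwork 65 × 0.06 = 3.9
  Portfolio 82 × 0.08 = 6.56
  Essays 84 × 0.18 = 15.12
  Discussion 67 × 0.13 = 8.71
  Capstone 58 × 0.18 = 10.44
Sum = 68.54
68.54 is ≥ 65.5 and < 91 → Merit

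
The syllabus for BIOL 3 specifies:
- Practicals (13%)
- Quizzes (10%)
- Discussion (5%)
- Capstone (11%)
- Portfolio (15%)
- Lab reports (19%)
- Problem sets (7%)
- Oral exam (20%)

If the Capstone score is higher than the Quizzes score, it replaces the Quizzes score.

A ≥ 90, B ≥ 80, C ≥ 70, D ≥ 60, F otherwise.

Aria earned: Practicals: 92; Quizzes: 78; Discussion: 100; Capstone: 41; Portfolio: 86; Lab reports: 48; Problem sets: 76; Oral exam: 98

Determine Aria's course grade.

C

Capstone (41) ≤ Quizzes (78), so Quizzes stays at 78.
Weighted total:
  Practicals 92 × 0.13 = 11.96
  Quizzes 78 × 0.1 = 7.8
  Discussion 100 × 0.05 = 5
  Capstone 41 × 0.11 = 4.51
  Portfolio 86 × 0.15 = 12.9
  Lab reports 48 × 0.19 = 9.12
  Problem sets 76 × 0.07 = 5.32
  Oral exam 98 × 0.2 = 19.6
Sum = 76.21
76.21 is ≥ 70 and < 80 → C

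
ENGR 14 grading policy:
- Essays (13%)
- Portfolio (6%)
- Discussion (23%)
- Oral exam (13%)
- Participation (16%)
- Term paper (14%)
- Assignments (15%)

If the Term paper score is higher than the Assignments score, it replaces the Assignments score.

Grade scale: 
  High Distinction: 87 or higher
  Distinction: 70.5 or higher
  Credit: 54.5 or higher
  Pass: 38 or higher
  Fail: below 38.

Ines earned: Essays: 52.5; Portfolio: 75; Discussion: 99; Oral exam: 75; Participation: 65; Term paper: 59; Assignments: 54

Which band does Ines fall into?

Distinction

Term paper (59) > Assignments (54), so Assignments counts as 59.
Weighted total:
  Essays 52.5 × 0.13 = 6.825
  Portfolio 75 × 0.06 = 4.5
  Discussion 99 × 0.23 = 22.77
  Oral exam 75 × 0.13 = 9.75
  Participation 65 × 0.16 = 10.4
  Term paper 59 × 0.14 = 8.26
  Assignments 59 × 0.15 = 8.85
Sum = 71.355
71.355 is ≥ 70.5 and < 87 → Distinction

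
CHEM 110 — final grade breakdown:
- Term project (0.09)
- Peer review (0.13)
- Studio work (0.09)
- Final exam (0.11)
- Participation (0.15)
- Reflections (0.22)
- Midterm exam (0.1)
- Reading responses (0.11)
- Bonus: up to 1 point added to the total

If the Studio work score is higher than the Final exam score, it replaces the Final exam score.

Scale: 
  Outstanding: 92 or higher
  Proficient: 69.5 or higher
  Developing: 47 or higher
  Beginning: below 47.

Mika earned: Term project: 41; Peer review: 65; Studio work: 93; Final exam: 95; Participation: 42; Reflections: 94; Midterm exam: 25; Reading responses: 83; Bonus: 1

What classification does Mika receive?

Studio work (93) ≤ Final exam (95), so Final exam stays at 95.
Weighted total:
  Term project 41 × 0.09 = 3.69
  Peer review 65 × 0.13 = 8.45
  Studio work 93 × 0.09 = 8.37
  Final exam 95 × 0.11 = 10.45
  Participation 42 × 0.15 = 6.3
  Reflections 94 × 0.22 = 20.68
  Midterm exam 25 × 0.1 = 2.5
  Reading responses 83 × 0.11 = 9.13
Sum = 69.57
Bonus: 69.57 + 1 = 70.57
70.57 is ≥ 69.5 and < 92 → Proficient

Proficient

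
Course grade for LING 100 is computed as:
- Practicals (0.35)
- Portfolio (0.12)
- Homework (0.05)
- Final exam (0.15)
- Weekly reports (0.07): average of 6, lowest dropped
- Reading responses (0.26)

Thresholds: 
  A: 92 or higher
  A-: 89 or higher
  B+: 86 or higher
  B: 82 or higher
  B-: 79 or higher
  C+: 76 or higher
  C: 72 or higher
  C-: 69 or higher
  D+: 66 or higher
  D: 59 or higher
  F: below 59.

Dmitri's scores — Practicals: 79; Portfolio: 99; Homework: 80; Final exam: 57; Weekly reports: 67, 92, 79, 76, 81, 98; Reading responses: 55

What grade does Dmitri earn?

C

Weekly reports: drop 67 → average of remaining 5 = 426/5 = 85.2
Weighted total:
  Practicals 79 × 0.35 = 27.65
  Portfolio 99 × 0.12 = 11.88
  Homework 80 × 0.05 = 4
  Final exam 57 × 0.15 = 8.55
  Weekly reports 85.2 × 0.07 = 5.964
  Reading responses 55 × 0.26 = 14.3
Sum = 72.344
72.344 is ≥ 72 and < 76 → C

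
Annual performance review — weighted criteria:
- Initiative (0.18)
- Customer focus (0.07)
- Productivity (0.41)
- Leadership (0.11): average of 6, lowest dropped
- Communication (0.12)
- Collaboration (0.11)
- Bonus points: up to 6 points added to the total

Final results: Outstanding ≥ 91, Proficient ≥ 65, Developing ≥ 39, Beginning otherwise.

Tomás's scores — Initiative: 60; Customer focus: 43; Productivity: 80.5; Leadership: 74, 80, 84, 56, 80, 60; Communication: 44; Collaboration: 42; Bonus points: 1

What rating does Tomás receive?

Proficient

Leadership: drop 56 → average of remaining 5 = 378/5 = 75.6
Weighted total:
  Initiative 60 × 0.18 = 10.8
  Customer focus 43 × 0.07 = 3.01
  Productivity 80.5 × 0.41 = 33.005
  Leadership 75.6 × 0.11 = 8.316
  Communication 44 × 0.12 = 5.28
  Collaboration 42 × 0.11 = 4.62
Sum = 65.031
Bonus points: 65.031 + 1 = 66.031
66.031 is ≥ 65 and < 91 → Proficient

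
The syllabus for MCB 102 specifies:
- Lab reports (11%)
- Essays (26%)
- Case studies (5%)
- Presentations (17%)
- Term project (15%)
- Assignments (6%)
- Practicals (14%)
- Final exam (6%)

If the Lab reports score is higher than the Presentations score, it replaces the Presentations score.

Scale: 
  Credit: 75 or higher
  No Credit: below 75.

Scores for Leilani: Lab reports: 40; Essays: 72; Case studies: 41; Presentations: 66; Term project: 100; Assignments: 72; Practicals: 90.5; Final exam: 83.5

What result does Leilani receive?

Lab reports (40) ≤ Presentations (66), so Presentations stays at 66.
Weighted total:
  Lab reports 40 × 0.11 = 4.4
  Essays 72 × 0.26 = 18.72
  Case studies 41 × 0.05 = 2.05
  Presentations 66 × 0.17 = 11.22
  Term project 100 × 0.15 = 15
  Assignments 72 × 0.06 = 4.32
  Practicals 90.5 × 0.14 = 12.67
  Final exam 83.5 × 0.06 = 5.01
Sum = 73.39
73.39 < 75 → No Credit

No Credit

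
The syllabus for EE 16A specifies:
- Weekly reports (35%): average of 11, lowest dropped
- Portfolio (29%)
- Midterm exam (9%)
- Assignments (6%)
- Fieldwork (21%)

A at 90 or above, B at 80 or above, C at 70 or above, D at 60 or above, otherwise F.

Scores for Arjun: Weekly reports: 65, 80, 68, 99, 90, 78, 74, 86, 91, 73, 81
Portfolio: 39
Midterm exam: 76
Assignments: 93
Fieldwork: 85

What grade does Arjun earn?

C

Weekly reports: drop 65 → average of remaining 10 = 820/10 = 82
Weighted total:
  Weekly reports 82 × 0.35 = 28.7
  Portfolio 39 × 0.29 = 11.31
  Midterm exam 76 × 0.09 = 6.84
  Assignments 93 × 0.06 = 5.58
  Fieldwork 85 × 0.21 = 17.85
Sum = 70.28
70.28 is ≥ 70 and < 80 → C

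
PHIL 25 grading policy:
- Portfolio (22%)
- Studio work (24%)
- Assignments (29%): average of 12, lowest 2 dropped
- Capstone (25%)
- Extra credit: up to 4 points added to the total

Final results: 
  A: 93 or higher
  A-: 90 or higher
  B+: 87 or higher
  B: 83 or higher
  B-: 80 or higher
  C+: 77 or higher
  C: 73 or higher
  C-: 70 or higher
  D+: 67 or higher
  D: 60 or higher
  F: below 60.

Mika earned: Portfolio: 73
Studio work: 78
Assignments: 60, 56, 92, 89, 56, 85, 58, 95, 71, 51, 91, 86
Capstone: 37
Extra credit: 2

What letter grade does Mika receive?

Assignments: drop 51, 56 → average of remaining 10 = 783/10 = 78.3
Weighted total:
  Portfolio 73 × 0.22 = 16.06
  Studio work 78 × 0.24 = 18.72
  Assignments 78.3 × 0.29 = 22.707
  Capstone 37 × 0.25 = 9.25
Sum = 66.737
Extra credit: 66.737 + 2 = 68.737
68.737 is ≥ 67 and < 70 → D+

D+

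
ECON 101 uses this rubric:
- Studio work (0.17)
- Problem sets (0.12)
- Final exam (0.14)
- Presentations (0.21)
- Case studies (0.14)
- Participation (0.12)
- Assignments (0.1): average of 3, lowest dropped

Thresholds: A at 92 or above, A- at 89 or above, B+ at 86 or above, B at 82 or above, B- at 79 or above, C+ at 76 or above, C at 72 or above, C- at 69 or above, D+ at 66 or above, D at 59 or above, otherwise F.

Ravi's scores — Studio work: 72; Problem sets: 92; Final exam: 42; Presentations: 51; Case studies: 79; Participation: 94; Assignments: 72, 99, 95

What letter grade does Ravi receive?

C-

Assignments: drop 72 → average of remaining 2 = 194/2 = 97
Weighted total:
  Studio work 72 × 0.17 = 12.24
  Problem sets 92 × 0.12 = 11.04
  Final exam 42 × 0.14 = 5.88
  Presentations 51 × 0.21 = 10.71
  Case studies 79 × 0.14 = 11.06
  Participation 94 × 0.12 = 11.28
  Assignments 97 × 0.1 = 9.7
Sum = 71.91
71.91 is ≥ 69 and < 72 → C-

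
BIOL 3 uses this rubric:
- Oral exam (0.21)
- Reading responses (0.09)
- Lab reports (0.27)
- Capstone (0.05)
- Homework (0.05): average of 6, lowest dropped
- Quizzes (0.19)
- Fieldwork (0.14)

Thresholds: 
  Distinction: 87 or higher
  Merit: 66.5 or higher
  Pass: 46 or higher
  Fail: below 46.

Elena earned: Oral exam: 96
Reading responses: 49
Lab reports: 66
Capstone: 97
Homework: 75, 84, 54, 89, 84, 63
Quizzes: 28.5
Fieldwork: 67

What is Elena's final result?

Pass

Homework: drop 54 → average of remaining 5 = 395/5 = 79
Weighted total:
  Oral exam 96 × 0.21 = 20.16
  Reading responses 49 × 0.09 = 4.41
  Lab reports 66 × 0.27 = 17.82
  Capstone 97 × 0.05 = 4.85
  Homework 79 × 0.05 = 3.95
  Quizzes 28.5 × 0.19 = 5.415
  Fieldwork 67 × 0.14 = 9.38
Sum = 65.985
65.985 is ≥ 46 and < 66.5 → Pass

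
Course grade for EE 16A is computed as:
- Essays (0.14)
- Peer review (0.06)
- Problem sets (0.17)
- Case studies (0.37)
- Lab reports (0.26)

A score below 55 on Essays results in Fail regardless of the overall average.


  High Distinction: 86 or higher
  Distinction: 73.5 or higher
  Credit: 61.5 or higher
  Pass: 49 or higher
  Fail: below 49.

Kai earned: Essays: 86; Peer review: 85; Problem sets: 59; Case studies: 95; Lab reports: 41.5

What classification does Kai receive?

Essays score 86 ≥ 55: minimum met.
Weighted total:
  Essays 86 × 0.14 = 12.04
  Peer review 85 × 0.06 = 5.1
  Problem sets 59 × 0.17 = 10.03
  Case studies 95 × 0.37 = 35.15
  Lab reports 41.5 × 0.26 = 10.79
Sum = 73.11
73.11 is ≥ 61.5 and < 73.5 → Credit

Credit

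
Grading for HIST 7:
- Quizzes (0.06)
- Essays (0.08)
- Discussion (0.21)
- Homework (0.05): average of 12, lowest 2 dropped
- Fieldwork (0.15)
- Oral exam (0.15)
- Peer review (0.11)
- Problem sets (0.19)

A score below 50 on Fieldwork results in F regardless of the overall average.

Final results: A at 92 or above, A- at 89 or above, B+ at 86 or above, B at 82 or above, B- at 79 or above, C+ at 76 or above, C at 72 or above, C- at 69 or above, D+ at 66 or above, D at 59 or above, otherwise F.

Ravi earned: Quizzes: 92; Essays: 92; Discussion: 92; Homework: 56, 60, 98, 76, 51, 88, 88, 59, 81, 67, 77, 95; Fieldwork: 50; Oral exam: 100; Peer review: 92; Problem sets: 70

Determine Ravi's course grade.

B

Homework: drop 51, 56 → average of remaining 10 = 789/10 = 78.9
Fieldwork score 50 ≥ 50: minimum met.
Weighted total:
  Quizzes 92 × 0.06 = 5.52
  Essays 92 × 0.08 = 7.36
  Discussion 92 × 0.21 = 19.32
  Homework 78.9 × 0.05 = 3.945
  Fieldwork 50 × 0.15 = 7.5
  Oral exam 100 × 0.15 = 15
  Peer review 92 × 0.11 = 10.12
  Problem sets 70 × 0.19 = 13.3
Sum = 82.065
82.065 is ≥ 82 and < 86 → B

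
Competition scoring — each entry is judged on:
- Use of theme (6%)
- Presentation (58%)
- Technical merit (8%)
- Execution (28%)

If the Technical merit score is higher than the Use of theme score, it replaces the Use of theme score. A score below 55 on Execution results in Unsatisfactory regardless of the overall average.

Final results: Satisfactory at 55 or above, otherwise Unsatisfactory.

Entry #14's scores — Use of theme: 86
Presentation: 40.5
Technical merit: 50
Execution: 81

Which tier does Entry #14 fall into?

Technical merit (50) ≤ Use of theme (86), so Use of theme stays at 86.
Execution score 81 ≥ 55: minimum met.
Weighted total:
  Use of theme 86 × 0.06 = 5.16
  Presentation 40.5 × 0.58 = 23.49
  Technical merit 50 × 0.08 = 4
  Execution 81 × 0.28 = 22.68
Sum = 55.33
55.33 ≥ 55 → Satisfactory

Satisfactory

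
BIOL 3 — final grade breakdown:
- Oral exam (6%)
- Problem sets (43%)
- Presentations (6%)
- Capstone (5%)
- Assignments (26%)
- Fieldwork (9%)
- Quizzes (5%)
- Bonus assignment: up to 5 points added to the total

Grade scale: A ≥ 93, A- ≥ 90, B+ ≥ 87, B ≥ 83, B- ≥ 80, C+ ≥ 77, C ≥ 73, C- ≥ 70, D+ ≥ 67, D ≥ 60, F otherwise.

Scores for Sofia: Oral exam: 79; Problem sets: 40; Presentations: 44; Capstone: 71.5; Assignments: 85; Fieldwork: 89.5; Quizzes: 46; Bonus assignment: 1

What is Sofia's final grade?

D

Weighted total:
  Oral exam 79 × 0.06 = 4.74
  Problem sets 40 × 0.43 = 17.2
  Presentations 44 × 0.06 = 2.64
  Capstone 71.5 × 0.05 = 3.575
  Assignments 85 × 0.26 = 22.1
  Fieldwork 89.5 × 0.09 = 8.055
  Quizzes 46 × 0.05 = 2.3
Sum = 60.61
Bonus assignment: 60.61 + 1 = 61.61
61.61 is ≥ 60 and < 67 → D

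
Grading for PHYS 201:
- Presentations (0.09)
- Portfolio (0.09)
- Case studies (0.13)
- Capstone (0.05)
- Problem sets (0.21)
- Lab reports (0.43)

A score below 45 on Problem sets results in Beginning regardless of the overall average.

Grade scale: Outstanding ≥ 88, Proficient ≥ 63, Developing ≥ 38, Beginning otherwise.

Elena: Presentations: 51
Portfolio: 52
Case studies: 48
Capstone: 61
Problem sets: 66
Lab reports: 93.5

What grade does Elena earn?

Problem sets score 66 ≥ 45: minimum met.
Weighted total:
  Presentations 51 × 0.09 = 4.59
  Portfolio 52 × 0.09 = 4.68
  Case studies 48 × 0.13 = 6.24
  Capstone 61 × 0.05 = 3.05
  Problem sets 66 × 0.21 = 13.86
  Lab reports 93.5 × 0.43 = 40.205
Sum = 72.625
72.625 is ≥ 63 and < 88 → Proficient

Proficient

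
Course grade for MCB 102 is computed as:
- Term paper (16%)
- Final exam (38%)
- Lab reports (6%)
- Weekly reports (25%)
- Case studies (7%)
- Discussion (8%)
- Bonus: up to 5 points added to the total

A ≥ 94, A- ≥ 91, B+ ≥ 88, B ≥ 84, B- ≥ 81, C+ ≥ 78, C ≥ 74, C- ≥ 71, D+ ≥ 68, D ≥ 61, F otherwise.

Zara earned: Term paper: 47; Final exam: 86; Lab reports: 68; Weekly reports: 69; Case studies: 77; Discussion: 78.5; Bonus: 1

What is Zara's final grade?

Weighted total:
  Term paper 47 × 0.16 = 7.52
  Final exam 86 × 0.38 = 32.68
  Lab reports 68 × 0.06 = 4.08
  Weekly reports 69 × 0.25 = 17.25
  Case studies 77 × 0.07 = 5.39
  Discussion 78.5 × 0.08 = 6.28
Sum = 73.2
Bonus: 73.2 + 1 = 74.2
74.2 is ≥ 74 and < 78 → C

C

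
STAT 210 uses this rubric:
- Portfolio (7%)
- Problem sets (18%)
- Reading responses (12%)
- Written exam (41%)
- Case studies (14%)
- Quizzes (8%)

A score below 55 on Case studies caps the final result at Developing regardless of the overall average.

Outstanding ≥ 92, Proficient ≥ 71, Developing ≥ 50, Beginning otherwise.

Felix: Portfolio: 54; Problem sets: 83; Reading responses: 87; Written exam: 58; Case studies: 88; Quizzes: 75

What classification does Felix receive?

Proficient

Case studies score 88 ≥ 55: minimum met.
Weighted total:
  Portfolio 54 × 0.07 = 3.78
  Problem sets 83 × 0.18 = 14.94
  Reading responses 87 × 0.12 = 10.44
  Written exam 58 × 0.41 = 23.78
  Case studies 88 × 0.14 = 12.32
  Quizzes 75 × 0.08 = 6
Sum = 71.26
71.26 is ≥ 71 and < 92 → Proficient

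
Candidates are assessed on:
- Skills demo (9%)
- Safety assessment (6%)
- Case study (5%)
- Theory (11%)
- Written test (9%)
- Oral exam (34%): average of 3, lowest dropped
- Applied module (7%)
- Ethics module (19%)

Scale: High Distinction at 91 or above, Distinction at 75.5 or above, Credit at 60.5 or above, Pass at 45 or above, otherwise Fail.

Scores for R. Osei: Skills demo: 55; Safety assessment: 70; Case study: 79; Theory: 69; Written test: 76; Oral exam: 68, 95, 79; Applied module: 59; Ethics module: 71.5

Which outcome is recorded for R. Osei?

Oral exam: drop 68 → average of remaining 2 = 174/2 = 87
Weighted total:
  Skills demo 55 × 0.09 = 4.95
  Safety assessment 70 × 0.06 = 4.2
  Case study 79 × 0.05 = 3.95
  Theory 69 × 0.11 = 7.59
  Written test 76 × 0.09 = 6.84
  Oral exam 87 × 0.34 = 29.58
  Applied module 59 × 0.07 = 4.13
  Ethics module 71.5 × 0.19 = 13.585
Sum = 74.825
74.825 is ≥ 60.5 and < 75.5 → Credit

Credit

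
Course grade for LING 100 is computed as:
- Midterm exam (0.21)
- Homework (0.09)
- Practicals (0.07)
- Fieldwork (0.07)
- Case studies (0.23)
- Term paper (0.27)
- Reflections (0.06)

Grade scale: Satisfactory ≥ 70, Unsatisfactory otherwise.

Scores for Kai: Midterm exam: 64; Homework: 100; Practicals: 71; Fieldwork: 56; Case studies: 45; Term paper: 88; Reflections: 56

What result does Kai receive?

Weighted total:
  Midterm exam 64 × 0.21 = 13.44
  Homework 100 × 0.09 = 9
  Practicals 71 × 0.07 = 4.97
  Fieldwork 56 × 0.07 = 3.92
  Case studies 45 × 0.23 = 10.35
  Term paper 88 × 0.27 = 23.76
  Reflections 56 × 0.06 = 3.36
Sum = 68.8
68.8 < 70 → Unsatisfactory

Unsatisfactory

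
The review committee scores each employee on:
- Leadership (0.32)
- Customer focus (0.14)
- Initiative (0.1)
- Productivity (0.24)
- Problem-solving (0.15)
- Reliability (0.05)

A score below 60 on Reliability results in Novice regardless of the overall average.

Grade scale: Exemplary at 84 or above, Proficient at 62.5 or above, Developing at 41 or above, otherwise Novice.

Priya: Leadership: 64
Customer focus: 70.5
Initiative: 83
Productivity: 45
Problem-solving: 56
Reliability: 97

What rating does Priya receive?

Proficient

Reliability score 97 ≥ 60: minimum met.
Weighted total:
  Leadership 64 × 0.32 = 20.48
  Customer focus 70.5 × 0.14 = 9.87
  Initiative 83 × 0.1 = 8.3
  Productivity 45 × 0.24 = 10.8
  Problem-solving 56 × 0.15 = 8.4
  Reliability 97 × 0.05 = 4.85
Sum = 62.7
62.7 is ≥ 62.5 and < 84 → Proficient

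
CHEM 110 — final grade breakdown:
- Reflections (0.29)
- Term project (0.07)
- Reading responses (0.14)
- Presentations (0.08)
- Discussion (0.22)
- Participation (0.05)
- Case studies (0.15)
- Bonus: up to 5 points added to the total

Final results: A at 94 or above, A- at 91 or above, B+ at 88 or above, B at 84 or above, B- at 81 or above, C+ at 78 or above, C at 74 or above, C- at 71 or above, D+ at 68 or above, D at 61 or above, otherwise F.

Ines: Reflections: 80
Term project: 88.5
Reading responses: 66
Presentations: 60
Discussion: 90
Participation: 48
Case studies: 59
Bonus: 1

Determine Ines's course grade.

Weighted total:
  Reflections 80 × 0.29 = 23.2
  Term project 88.5 × 0.07 = 6.195
  Reading responses 66 × 0.14 = 9.24
  Presentations 60 × 0.08 = 4.8
  Discussion 90 × 0.22 = 19.8
  Participation 48 × 0.05 = 2.4
  Case studies 59 × 0.15 = 8.85
Sum = 74.485
Bonus: 74.485 + 1 = 75.485
75.485 is ≥ 74 and < 78 → C

C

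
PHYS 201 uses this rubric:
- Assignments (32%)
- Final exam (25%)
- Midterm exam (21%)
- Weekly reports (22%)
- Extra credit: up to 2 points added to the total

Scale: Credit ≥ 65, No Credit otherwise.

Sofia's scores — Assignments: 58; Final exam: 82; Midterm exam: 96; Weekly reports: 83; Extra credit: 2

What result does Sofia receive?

Weighted total:
  Assignments 58 × 0.32 = 18.56
  Final exam 82 × 0.25 = 20.5
  Midterm exam 96 × 0.21 = 20.16
  Weekly reports 83 × 0.22 = 18.26
Sum = 77.48
Extra credit: 77.48 + 2 = 79.48
79.48 ≥ 65 → Credit

Credit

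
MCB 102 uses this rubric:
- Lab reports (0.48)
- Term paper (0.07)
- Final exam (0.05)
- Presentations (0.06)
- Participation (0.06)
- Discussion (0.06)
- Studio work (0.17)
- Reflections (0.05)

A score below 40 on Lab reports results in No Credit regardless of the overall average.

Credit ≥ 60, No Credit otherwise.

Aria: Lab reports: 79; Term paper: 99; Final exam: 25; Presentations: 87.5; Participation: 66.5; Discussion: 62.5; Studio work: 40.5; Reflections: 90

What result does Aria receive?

Lab reports score 79 ≥ 40: minimum met.
Weighted total:
  Lab reports 79 × 0.48 = 37.92
  Term paper 99 × 0.07 = 6.93
  Final exam 25 × 0.05 = 1.25
  Presentations 87.5 × 0.06 = 5.25
  Participation 66.5 × 0.06 = 3.99
  Discussion 62.5 × 0.06 = 3.75
  Studio work 40.5 × 0.17 = 6.885
  Reflections 90 × 0.05 = 4.5
Sum = 70.475
70.475 ≥ 60 → Credit

Credit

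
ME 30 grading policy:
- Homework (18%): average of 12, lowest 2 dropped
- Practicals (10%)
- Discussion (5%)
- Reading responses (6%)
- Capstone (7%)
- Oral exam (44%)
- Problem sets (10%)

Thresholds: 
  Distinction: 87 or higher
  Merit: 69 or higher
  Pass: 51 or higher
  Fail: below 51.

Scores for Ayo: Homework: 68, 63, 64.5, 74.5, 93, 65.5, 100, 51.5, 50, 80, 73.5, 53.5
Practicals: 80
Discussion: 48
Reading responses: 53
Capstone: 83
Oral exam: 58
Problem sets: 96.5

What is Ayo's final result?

Pass

Homework: drop 50, 51.5 → average of remaining 10 = 735.5/10 = 73.55
Weighted total:
  Homework 73.55 × 0.18 = 13.239
  Practicals 80 × 0.1 = 8
  Discussion 48 × 0.05 = 2.4
  Reading responses 53 × 0.06 = 3.18
  Capstone 83 × 0.07 = 5.81
  Oral exam 58 × 0.44 = 25.52
  Problem sets 96.5 × 0.1 = 9.65
Sum = 67.799
67.799 is ≥ 51 and < 69 → Pass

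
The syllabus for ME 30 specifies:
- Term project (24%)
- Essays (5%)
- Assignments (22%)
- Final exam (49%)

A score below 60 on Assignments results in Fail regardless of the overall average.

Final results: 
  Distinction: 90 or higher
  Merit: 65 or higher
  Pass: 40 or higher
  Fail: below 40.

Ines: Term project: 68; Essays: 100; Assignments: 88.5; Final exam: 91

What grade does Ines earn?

Assignments score 88.5 ≥ 60: minimum met.
Weighted total:
  Term project 68 × 0.24 = 16.32
  Essays 100 × 0.05 = 5
  Assignments 88.5 × 0.22 = 19.47
  Final exam 91 × 0.49 = 44.59
Sum = 85.38
85.38 is ≥ 65 and < 90 → Merit

Merit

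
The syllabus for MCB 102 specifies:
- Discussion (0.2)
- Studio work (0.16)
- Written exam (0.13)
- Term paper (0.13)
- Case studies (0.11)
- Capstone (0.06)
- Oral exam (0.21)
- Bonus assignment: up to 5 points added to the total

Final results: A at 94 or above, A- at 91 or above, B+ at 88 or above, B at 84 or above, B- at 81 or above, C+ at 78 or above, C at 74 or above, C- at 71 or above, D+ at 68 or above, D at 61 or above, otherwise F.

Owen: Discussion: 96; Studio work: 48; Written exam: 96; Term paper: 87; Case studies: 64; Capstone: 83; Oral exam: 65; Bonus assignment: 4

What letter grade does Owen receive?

C+

Weighted total:
  Discussion 96 × 0.2 = 19.2
  Studio work 48 × 0.16 = 7.68
  Written exam 96 × 0.13 = 12.48
  Term paper 87 × 0.13 = 11.31
  Case studies 64 × 0.11 = 7.04
  Capstone 83 × 0.06 = 4.98
  Oral exam 65 × 0.21 = 13.65
Sum = 76.34
Bonus assignment: 76.34 + 4 = 80.34
80.34 is ≥ 78 and < 81 → C+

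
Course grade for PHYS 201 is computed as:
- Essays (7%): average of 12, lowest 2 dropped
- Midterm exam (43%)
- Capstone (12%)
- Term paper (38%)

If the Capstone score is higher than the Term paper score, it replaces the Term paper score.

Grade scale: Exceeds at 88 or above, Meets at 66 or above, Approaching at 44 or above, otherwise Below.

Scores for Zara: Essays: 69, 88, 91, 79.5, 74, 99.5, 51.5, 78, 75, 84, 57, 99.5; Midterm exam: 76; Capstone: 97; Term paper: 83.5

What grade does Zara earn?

Essays: drop 51.5, 57 → average of remaining 10 = 837.5/10 = 83.75
Capstone (97) > Term paper (83.5), so Term paper counts as 97.
Weighted total:
  Essays 83.75 × 0.07 = 5.8625
  Midterm exam 76 × 0.43 = 32.68
  Capstone 97 × 0.12 = 11.64
  Term paper 97 × 0.38 = 36.86
Sum = 87.0425
87.0425 is ≥ 66 and < 88 → Meets

Meets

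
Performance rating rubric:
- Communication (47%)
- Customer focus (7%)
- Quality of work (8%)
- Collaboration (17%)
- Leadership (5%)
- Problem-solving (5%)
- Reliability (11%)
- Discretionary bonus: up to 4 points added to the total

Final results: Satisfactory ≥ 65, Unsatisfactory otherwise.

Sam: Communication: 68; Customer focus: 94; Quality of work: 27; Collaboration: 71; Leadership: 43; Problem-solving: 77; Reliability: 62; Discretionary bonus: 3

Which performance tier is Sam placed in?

Weighted total:
  Communication 68 × 0.47 = 31.96
  Customer focus 94 × 0.07 = 6.58
  Quality of work 27 × 0.08 = 2.16
  Collaboration 71 × 0.17 = 12.07
  Leadership 43 × 0.05 = 2.15
  Problem-solving 77 × 0.05 = 3.85
  Reliability 62 × 0.11 = 6.82
Sum = 65.59
Discretionary bonus: 65.59 + 3 = 68.59
68.59 ≥ 65 → Satisfactory

Satisfactory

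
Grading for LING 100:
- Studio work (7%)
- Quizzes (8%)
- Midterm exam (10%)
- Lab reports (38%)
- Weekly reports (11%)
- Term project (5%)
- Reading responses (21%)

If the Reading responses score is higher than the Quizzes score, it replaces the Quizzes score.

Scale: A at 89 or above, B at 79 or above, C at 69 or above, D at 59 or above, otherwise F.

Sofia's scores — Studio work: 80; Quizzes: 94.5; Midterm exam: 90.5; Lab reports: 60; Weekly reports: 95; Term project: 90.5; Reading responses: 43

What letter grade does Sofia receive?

Reading responses (43) ≤ Quizzes (94.5), so Quizzes stays at 94.5.
Weighted total:
  Studio work 80 × 0.07 = 5.6
  Quizzes 94.5 × 0.08 = 7.56
  Midterm exam 90.5 × 0.1 = 9.05
  Lab reports 60 × 0.38 = 22.8
  Weekly reports 95 × 0.11 = 10.45
  Term project 90.5 × 0.05 = 4.525
  Reading responses 43 × 0.21 = 9.03
Sum = 69.015
69.015 is ≥ 69 and < 79 → C

C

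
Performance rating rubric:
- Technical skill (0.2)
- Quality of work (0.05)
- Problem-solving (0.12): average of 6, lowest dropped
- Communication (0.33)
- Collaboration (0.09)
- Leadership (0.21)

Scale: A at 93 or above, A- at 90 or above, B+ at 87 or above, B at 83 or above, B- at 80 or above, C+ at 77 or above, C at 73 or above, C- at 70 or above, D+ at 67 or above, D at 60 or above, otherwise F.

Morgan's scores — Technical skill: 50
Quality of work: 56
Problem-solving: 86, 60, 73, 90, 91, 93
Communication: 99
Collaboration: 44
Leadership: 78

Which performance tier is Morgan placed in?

C

Problem-solving: drop 60 → average of remaining 5 = 433/5 = 86.6
Weighted total:
  Technical skill 50 × 0.2 = 10
  Quality of work 56 × 0.05 = 2.8
  Problem-solving 86.6 × 0.12 = 10.392
  Communication 99 × 0.33 = 32.67
  Collaboration 44 × 0.09 = 3.96
  Leadership 78 × 0.21 = 16.38
Sum = 76.202
76.202 is ≥ 73 and < 77 → C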